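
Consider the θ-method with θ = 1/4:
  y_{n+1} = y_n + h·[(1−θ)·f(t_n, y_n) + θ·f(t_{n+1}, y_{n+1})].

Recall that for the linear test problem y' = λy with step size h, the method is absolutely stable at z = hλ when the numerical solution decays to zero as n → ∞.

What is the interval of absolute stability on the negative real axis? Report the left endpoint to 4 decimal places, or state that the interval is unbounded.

z∈(-4.0000,0).

With y'=λy (z=hλ):
  y_{n+1} = y_n + z·[3/4·y_n + 1/4·y_{n+1}] ⇒ (1 − 1/4z)y_{n+1} = (1 + 3/4z)y_n
  Hence R(z) = (1 + 3/4z)/(1 − 1/4z).

Solve |R(x)|<1 on ℝ⁻.
x=-1.5: |R|=0.0909
R=−1: 1+3/4x = −1+1/4x ⇒ -1/2x=2 ⇒ x=2/(-1/2)=-4.0000
Confirm numerically:
  x=-3.716: |R|=0.92639 <1
  x=-3.513: |R|=0.87036 <1
  x=-2.402: |R|=0.50078 <1
  x=-1.891: |R|=0.28399 <1
  x=-4.544: |R|=1.12734 >1
  x=-4.197: |R|=1.04807 >1
  x=-4.020: |R|=1.00499 >1
Interval (-4.0000, 0).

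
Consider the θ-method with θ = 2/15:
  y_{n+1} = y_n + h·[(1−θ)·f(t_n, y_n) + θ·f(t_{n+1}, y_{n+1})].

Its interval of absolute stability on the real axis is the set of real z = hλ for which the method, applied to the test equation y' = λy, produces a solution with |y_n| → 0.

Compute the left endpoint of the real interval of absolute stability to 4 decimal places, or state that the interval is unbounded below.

With y'=λy (z=hλ):
  y_{n+1} = y_n + z·[13/15·y_n + 2/15·y_{n+1}] ⇒ (1 − 2/15z)y_{n+1} = (1 + 13/15z)y_n
  so R(z) = (1 + 13/15z)/(1 − 2/15z).

Find x<0 with |R(x)|<1.
x=-1.14: |R|=0.0104
R=−1: 1+13/15x = −1+2/15x ⇒ -11/15x=2 ⇒ x=2/(-11/15)=-2.7273
Confirm numerically:
  x=-1.976: |R|=0.56395 <1
  x=-1.777: |R|=0.43662 <1
  x=-1.727: |R|=0.40376 <1
  x=-2.997: |R|=1.14133 >1
  x=-2.779: |R|=1.02768 >1
  x=-2.772: |R|=1.02395 >1
Stable set (-2.7273, 0).

z* = -2.7273.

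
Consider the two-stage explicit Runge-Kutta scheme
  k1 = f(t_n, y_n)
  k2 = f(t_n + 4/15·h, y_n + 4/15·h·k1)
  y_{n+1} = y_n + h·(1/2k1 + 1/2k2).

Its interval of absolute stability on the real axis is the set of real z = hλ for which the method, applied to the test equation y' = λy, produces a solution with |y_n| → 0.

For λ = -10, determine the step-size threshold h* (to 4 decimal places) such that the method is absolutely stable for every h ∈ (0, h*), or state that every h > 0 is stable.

On y'=λy, z=hλ:
  k1=λy_n ⇒ h·k1=z·y_n;  k2=λ(1+4/15z)y_n ⇒ h·k2=z(1+4/15z)y_n
  y_{n+1}/y_n = 1 + 1/2z + 1/2z(1+4/15z) = 1 + z + 2/15z²
  R(z) = 1 + z + 2/15z².

Need |R(x)|<1, x<0.
x=-0.55: |R|=0.4903
R=1: x+2/15x²=0 ⇒ x=−15/2=-7.5000; min R=1−1/(4·2/15)=-0.8750>−1
Confirm numerically:
  x=-6.609: |R|=0.21485 <1
  x=-4.826: |R|=0.72063 <1
  x=-4.616: |R|=0.77501 <1
  x=-4.208: |R|=0.84703 <1
  x=-7.933: |R|=1.45800 >1
  x=-7.797: |R|=1.30876 >1
Stable set (-7.5000, 0).

(-7.5000,0); λ=-10 ⇒ h* = (15/2)/10 = 0.7500.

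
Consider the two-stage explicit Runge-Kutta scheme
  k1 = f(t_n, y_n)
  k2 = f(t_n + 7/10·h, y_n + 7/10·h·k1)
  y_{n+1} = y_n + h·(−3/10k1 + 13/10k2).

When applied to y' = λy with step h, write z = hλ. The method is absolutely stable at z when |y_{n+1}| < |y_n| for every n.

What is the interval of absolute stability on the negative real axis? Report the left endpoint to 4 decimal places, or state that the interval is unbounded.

Test eqn y'=λy, z=hλ:
  k1=λy_n ⇒ h·k1=z·y_n;  k2=λ(1+7/10z)y_n ⇒ h·k2=z(1+7/10z)y_n
  y_{n+1}/y_n = 1 − 3/10z + 13/10z(1+7/10z) = 1 + z + 91/100z²
  so R(z) = 1 + z + 91/100z².

Need |R(x)|<1, x<0.
x=-0.54: |R|=0.7254
R=1: x+91/100x²=0 ⇒ x=−100/91=-1.0989; min R=1−1/(4·91/100)=0.7253>−1
Confirm numerically:
  x=-0.967: |R|=0.88393 <1
  x=-0.730: |R|=0.75494 <1
  x=-0.541: |R|=0.72534 <1
  x=-0.531: |R|=0.72558 <1
  x=-1.420: |R|=1.41492 >1
  x=-1.293: |R|=1.22838 >1
So |R|<1 on (-1.0989, 0).

z∈(-1.0989,0).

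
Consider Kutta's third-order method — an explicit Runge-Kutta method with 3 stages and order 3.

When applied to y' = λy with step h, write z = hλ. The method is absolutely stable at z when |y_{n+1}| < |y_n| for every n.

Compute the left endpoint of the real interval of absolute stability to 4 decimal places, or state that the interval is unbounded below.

left endpoint -2.5127.

With y'=λy (z=hλ):
  order 3, 3-stage ⇒ R(z)=1+z+z^2/2+z^3/6
  (e.g. R(-1.5)=0.06250, |R|=0.06250)

Boundary: |R(x)|=1, x<0.
x=-1.5: |R|=0.0625
|R(-2.49)|=0.9630 |R(-1.36)|=0.1456 |R(-0.59)|=0.5498
Bisect:
  x_lo=-2.9362 |R|=1.8444  x_hi=-0.2305 |R|=0.7940
  mid=-1.58332 |R|=0.00859 →hi
  mid=-2.25974 |R|=0.62973 →hi
  mid=-2.59796 |R|=1.14570 →lo
  mid=-2.42885 |R|=0.86728 →hi
  mid=-2.51340 |R|=1.00108 →lo
  mid=-2.47113 |R|=0.93287 →hi
  mid=-2.49226 |R|=0.96664 →hi
  mid=-2.50283 |R|=0.98378 →hi
  mid=-2.50812 |R|=0.99241 →hi
  mid=-2.51076 |R|=0.99674 →hi
  ...
  [-2.51291,-2.51274] ⇒ x*=-2.5127
Interval (-2.5127, 0).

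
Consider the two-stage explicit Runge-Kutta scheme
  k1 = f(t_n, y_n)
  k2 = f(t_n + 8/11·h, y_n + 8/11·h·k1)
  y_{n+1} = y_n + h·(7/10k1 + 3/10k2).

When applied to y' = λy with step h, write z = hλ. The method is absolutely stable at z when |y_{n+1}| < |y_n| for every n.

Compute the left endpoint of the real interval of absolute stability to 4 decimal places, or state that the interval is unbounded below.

Test eqn y'=λy, z=hλ:
  k1=λy_n ⇒ h·k1=z·y_n;  k2=λ(1+8/11z)y_n ⇒ h·k2=z(1+8/11z)y_n
  y_{n+1}/y_n = 1 + 7/10z + 3/10z(1+8/11z) = 1 + z + 12/55z²
  ⇒ R(z) = 1 + z + 12/55z².

Boundary: |R(x)|=1, x<0.
x=-1.32: |R|=0.0602
R=1: x+12/55x²=0 ⇒ x=−55/12=-4.5833; min R=1−1/(4·12/55)=-0.1458>−1
Confirm numerically:
  x=-3.525: |R|=0.18605 <1
  x=-3.029: |R|=0.02722 <1
  x=-2.772: |R|=0.09549 <1
  x=-1.884: |R|=0.10957 <1
  x=-5.088: |R|=1.56024 >1
  x=-4.986: |R|=1.43804 >1
Stable set (-4.5833, 0).

z* = -4.5833.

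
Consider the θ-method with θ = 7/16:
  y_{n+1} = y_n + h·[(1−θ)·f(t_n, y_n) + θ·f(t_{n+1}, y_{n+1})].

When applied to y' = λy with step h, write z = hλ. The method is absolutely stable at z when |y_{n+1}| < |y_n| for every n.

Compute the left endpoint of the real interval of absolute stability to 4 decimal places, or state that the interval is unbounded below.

With y'=λy (z=hλ):
  y_{n+1} = y_n + z·[9/16·y_n + 7/16·y_{n+1}] ⇒ (1 − 7/16z)y_{n+1} = (1 + 9/16z)y_n
  so R(z) = (1 + 9/16z)/(1 − 7/16z).

Boundary: |R(x)|=1, x<0.
x=-0.96: |R|=0.3239
R=−1: 1+9/16x = −1+7/16x ⇒ -1/8x=2 ⇒ x=2/(-1/8)=-16.0000
Confirm numerically:
  x=-15.010: |R|=0.98365 <1
  x=-11.658: |R|=0.91103 <1
  x=-8.679: |R|=0.80923 <1
  x=-16.260: |R|=1.00401 >1
  x=-16.135: |R|=1.00209 >1
So |R|<1 on (-16.0000, 0).

z* = -16.0000.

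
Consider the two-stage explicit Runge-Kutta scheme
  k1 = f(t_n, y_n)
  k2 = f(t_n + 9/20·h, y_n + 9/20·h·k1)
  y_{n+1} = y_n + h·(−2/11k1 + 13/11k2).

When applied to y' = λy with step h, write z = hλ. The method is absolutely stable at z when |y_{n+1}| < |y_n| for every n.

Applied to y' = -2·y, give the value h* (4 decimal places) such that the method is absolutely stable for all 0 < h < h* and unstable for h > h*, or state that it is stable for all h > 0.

(-1.8803,0); λ=-2 ⇒ h* = (220/117)/2 = 0.9402.

On y'=λy, z=hλ:
  k1=λy_n ⇒ h·k1=z·y_n;  k2=λ(1+9/20z)y_n ⇒ h·k2=z(1+9/20z)y_n
  y_{n+1}/y_n = 1 − 2/11z + 13/11z(1+9/20z) = 1 + z + 117/220z²
  R(z) = 1 + z + 117/220z².

Solve |R(x)|<1 on ℝ⁻.
x=-0.37: |R|=0.7028
R=1: x+117/220x²=0 ⇒ x=−220/117=-1.8803; min R=1−1/(4·117/220)=0.5299>−1
Confirm numerically:
  x=-1.473: |R|=0.68090 <1
  x=-1.359: |R|=0.62320 <1
  x=-0.858: |R|=0.53351 <1
  x=-2.407: |R|=1.67417 >1
  x=-2.204: |R|=1.37937 >1
  x=-2.118: |R|=1.26770 >1
So |R|<1 on (-1.8803, 0).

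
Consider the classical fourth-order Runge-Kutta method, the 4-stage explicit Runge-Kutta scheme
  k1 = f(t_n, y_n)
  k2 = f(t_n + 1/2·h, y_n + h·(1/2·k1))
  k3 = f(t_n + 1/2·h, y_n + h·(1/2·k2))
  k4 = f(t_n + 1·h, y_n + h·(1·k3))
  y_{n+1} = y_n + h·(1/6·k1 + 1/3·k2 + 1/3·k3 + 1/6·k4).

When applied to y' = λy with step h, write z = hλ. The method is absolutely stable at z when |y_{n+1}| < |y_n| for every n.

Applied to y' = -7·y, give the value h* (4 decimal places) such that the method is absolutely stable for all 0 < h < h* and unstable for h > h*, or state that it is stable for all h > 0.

On y'=λy, z=hλ:
  order 4, 4-stage ⇒ R(z)=1+z+z^2/2+z^3/6+z^4/24
  (e.g. R(-1.76)=0.27997, |R|=0.27997)

Solve |R(x)|<1 on ℝ⁻.
x=-1.76: |R|=0.2800
|R(-2.17)|=0.4053 |R(-2.01)|=0.3367 |R(-0.74)|=0.4788
Bisect:
  x_lo=-3.4222 |R|=2.4686  x_hi=-0.3112 |R|=0.7326
  mid=-1.86670 |R|=0.29740 →hi
  mid=-2.64445 |R|=0.80760 →hi
  mid=-3.03332 |R|=1.44305 →lo
  mid=-2.83889 |R|=1.08386 →lo
  mid=-2.74167 |R|=0.93620 →hi
  mid=-2.79028 |R|=1.00754 →lo
  mid=-2.76597 |R|=0.97126 →hi
  mid=-2.77813 |R|=0.98925 →hi
  mid=-2.78420 |R|=0.99836 →hi
  ...
  [-2.78534,-2.78515] ⇒ x*=-2.7853
Stable set (-2.7853, 0).

(-2.7853,0); λ=-7 ⇒ h* = 0.3979.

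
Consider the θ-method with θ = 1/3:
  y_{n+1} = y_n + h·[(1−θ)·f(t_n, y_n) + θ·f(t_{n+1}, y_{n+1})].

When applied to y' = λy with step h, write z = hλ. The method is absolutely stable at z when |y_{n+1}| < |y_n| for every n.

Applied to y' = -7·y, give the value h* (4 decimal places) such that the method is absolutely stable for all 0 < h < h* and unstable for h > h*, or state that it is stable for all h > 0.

(-6.0000,0); λ=-7 ⇒ h* = (6)/7 = 0.8571.

Test eqn y'=λy, z=hλ:
  y_{n+1} = y_n + z·[2/3·y_n + 1/3·y_{n+1}] ⇒ (1 − 1/3z)y_{n+1} = (1 + 2/3z)y_n
  Hence R(z) = (1 + 2/3z)/(1 − 1/3z).

Need |R(x)|<1, x<0.
x=-1.06: |R|=0.2167
R=−1: 1+2/3x = −1+1/3x ⇒ -1/3x=2 ⇒ x=2/(-1/3)=-6.0000
Confirm numerically:
  x=-5.377: |R|=0.92563 <1
  x=-4.090: |R|=0.73061 <1
  x=-2.841: |R|=0.45917 <1
  x=-6.408: |R|=1.04337 >1
  x=-6.177: |R|=1.01929 >1
Stable set (-6.0000, 0).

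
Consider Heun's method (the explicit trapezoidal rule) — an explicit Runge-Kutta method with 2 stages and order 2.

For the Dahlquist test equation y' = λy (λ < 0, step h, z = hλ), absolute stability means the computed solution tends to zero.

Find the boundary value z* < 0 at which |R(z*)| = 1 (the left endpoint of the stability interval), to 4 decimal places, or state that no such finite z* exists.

Test eqn y'=λy, z=hλ:
  order 2, 2-stage ⇒ R(z)=1+z+z^2/2
  (e.g. R(-1.52)=0.63520, |R|=0.63520)

Find x<0 with |R(x)|<1.
x=-1.52: |R|=0.6352
|R(-0.95)|=0.5012 |R(-0.85)|=0.5112 |R(-0.59)|=0.5840
Bisect:
  x_lo=-2.5967 |R|=1.7747  x_hi=-0.3941 |R|=0.6836
  mid=-1.49537 |R|=0.62269 →hi
  mid=-2.04601 |R|=1.04707 →lo
  mid=-1.77069 |R|=0.79698 →hi
  mid=-1.90835 |R|=0.91255 →hi
  mid=-1.97718 |R|=0.97744 →hi
  mid=-2.01160 |R|=1.01166 →lo
  mid=-1.99439 |R|=0.99440 →hi
  mid=-2.00299 |R|=1.00300 →lo
  mid=-1.99869 |R|=0.99869 →hi
  ...
  [-2.00003,-1.99990] ⇒ x*=-2.0000
Stable set (-2.0000, 0).

z* = -2.0000.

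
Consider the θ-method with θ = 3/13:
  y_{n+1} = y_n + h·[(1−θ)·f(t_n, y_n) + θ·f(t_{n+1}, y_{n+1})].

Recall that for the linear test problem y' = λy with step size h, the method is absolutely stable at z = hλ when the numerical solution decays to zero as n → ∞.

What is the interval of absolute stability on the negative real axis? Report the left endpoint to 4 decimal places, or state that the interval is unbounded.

With y'=λy (z=hλ):
  y_{n+1} = y_n + z·[10/13·y_n + 3/13·y_{n+1}] ⇒ (1 − 3/13z)y_{n+1} = (1 + 10/13z)y_n
  R(z) = (1 + 10/13z)/(1 − 3/13z).

Boundary: |R(x)|=1, x<0.
x=-1.6: |R|=0.1685
R=−1: 1+10/13x = −1+3/13x ⇒ -7/13x=2 ⇒ x=2/(-7/13)=-3.7143
Confirm numerically:
  x=-3.243: |R|=0.85486 <1
  x=-3.227: |R|=0.84961 <1
  x=-2.489: |R|=0.58094 <1
  x=-4.272: |R|=1.15122 >1
  x=-3.913: |R|=1.05623 >1
  x=-3.904: |R|=1.05374 >1
So |R|<1 on (-3.7143, 0).

z∈(-3.7143,0).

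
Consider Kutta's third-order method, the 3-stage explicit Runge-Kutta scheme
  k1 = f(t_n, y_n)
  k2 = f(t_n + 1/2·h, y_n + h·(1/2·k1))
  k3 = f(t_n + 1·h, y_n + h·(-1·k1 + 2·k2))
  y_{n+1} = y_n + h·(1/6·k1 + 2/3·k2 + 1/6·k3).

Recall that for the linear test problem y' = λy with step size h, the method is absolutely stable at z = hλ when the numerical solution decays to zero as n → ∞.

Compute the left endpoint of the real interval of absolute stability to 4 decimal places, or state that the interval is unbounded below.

z* = -2.5127.

On y'=λy, z=hλ:
  order 3, 3-stage ⇒ R(z)=1+z+z^2/2+z^3/6
  (e.g. R(-1.1)=0.28317, |R|=0.28317)

Find x<0 with |R(x)|<1.
x=-1.1: |R|=0.2832
|R(-2.55)|=1.0623 |R(-2.18)|=0.5305 |R(-0.6)|=0.5440
Bisect:
  x_lo=-3.1362 |R|=2.3594  x_hi=-0.0651 |R|=0.9370
  mid=-1.60061 |R|=0.00308 →hi
  mid=-2.36838 |R|=0.77790 →hi
  mid=-2.75227 |R|=1.43951 →lo
  mid=-2.56033 |R|=1.07996 →lo
  mid=-2.46435 |R|=0.92219 →hi
  mid=-2.51234 |R|=0.99933 →hi
  mid=-2.53633 |R|=1.03921 →lo
  mid=-2.52434 |R|=1.01916 →lo
  ...
  [-2.51290,-2.51272] ⇒ x*=-2.5127
Stable set (-2.5127, 0).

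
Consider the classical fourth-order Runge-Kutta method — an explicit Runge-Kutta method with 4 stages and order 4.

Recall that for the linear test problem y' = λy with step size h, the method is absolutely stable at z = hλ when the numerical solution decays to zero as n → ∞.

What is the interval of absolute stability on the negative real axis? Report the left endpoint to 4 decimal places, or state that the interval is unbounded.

(-2.7853, 0).

On y'=λy, z=hλ:
  order 4, 4-stage ⇒ R(z)=1+z+z^2/2+z^3/6+z^4/24
  (e.g. R(-0.78)=0.46053, |R|=0.46053)

Find x<0 with |R(x)|<1.
x=-0.78: |R|=0.4605
|R(-2.88)|=1.1524 |R(-2.87)|=1.1354 |R(-2.18)|=0.4105
Bisect:
  x_lo=-3.2086 |R|=1.8498  x_hi=-0.1726 |R|=0.8414
  mid=-1.69065 |R|=0.27351 →hi
  mid=-2.44965 |R|=0.60116 →hi
  mid=-2.82915 |R|=1.06816 →lo
  mid=-2.63940 |R|=0.80141 →hi
  mid=-2.73427 |R|=0.92576 →hi
  mid=-2.78171 |R|=0.99461 →hi
  mid=-2.80543 |R|=1.03078 →lo
  ...
  [-2.78542,-2.78523] ⇒ x*=-2.7853
Interval (-2.7853, 0).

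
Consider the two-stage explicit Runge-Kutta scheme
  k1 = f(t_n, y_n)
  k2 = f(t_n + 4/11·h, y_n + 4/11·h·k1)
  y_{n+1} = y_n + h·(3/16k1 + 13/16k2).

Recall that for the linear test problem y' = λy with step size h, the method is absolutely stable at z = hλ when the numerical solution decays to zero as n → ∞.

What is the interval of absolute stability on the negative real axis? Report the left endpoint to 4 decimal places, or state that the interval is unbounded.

On y'=λy, z=hλ:
  k1=λy_n ⇒ h·k1=z·y_n;  k2=λ(1+4/11z)y_n ⇒ h·k2=z(1+4/11z)y_n
  y_{n+1}/y_n = 1 + 3/16z + 13/16z(1+4/11z) = 1 + z + 13/44z²
  Hence R(z) = 1 + z + 13/44z².

Solve |R(x)|<1 on ℝ⁻.
x=-0.73: |R|=0.4274
R=1: x+13/44x²=0 ⇒ x=−44/13=-3.3846; min R=1−1/(4·13/44)=0.1538>−1
Confirm numerically:
  x=-3.179: |R|=0.80688 <1
  x=-3.060: |R|=0.70652 <1
  x=-2.294: |R|=0.26081 <1
  x=-1.596: |R|=0.15659 <1
  x=-3.876: |R|=1.56272 >1
  x=-3.509: |R|=1.12896 >1
Interval (-3.3846, 0).

(-3.3846, 0).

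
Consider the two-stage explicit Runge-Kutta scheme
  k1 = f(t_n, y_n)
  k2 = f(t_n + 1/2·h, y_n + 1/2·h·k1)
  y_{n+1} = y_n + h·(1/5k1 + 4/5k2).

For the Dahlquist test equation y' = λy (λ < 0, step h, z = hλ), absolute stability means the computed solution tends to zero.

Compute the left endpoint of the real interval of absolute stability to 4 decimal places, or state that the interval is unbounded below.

left endpoint -2.5000.

On y'=λy, z=hλ:
  k1=λy_n ⇒ h·k1=z·y_n;  k2=λ(1+1/2z)y_n ⇒ h·k2=z(1+1/2z)y_n
  y_{n+1}/y_n = 1 + 1/5z + 4/5z(1+1/2z) = 1 + z + 2/5z²
  Hence R(z) = 1 + z + 2/5z².

Solve |R(x)|<1 on ℝ⁻.
x=-0.68: |R|=0.5050
R=1: x+2/5x²=0 ⇒ x=−5/2=-2.5000; min R=1−1/(4·2/5)=0.3750>−1
Confirm numerically:
  x=-2.389: |R|=0.89393 <1
  x=-1.846: |R|=0.51709 <1
  x=-1.285: |R|=0.37549 <1
  x=-1.203: |R|=0.37588 <1
  x=-2.929: |R|=1.50262 >1
  x=-2.923: |R|=1.49457 >1
  x=-2.828: |R|=1.37103 >1
Interval (-2.5000, 0).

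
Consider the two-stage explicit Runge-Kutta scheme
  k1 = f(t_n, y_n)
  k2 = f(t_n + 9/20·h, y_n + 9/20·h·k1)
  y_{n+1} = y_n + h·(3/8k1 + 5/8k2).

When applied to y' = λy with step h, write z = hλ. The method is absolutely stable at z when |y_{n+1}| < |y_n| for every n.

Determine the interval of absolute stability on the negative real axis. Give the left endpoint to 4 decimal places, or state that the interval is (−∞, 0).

Test eqn y'=λy, z=hλ:
  k1=λy_n ⇒ h·k1=z·y_n;  k2=λ(1+9/20z)y_n ⇒ h·k2=z(1+9/20z)y_n
  y_{n+1}/y_n = 1 + 3/8z + 5/8z(1+9/20z) = 1 + z + 9/32z²
  so R(z) = 1 + z + 9/32z².

Need |R(x)|<1, x<0.
x=-1.45: |R|=0.1413
R=1: x+9/32x²=0 ⇒ x=−32/9=-3.5556; min R=1−1/(4·9/32)=0.1111>−1
Confirm numerically:
  x=-3.286: |R|=0.75088 <1
  x=-3.278: |R|=0.74411 <1
  x=-3.027: |R|=0.55002 <1
  x=-1.947: |R|=0.11917 <1
  x=-3.666: |R|=1.11388 >1
  x=-3.589: |R|=1.03376 >1
So |R|<1 on (-3.5556, 0).

z∈(-3.5556,0).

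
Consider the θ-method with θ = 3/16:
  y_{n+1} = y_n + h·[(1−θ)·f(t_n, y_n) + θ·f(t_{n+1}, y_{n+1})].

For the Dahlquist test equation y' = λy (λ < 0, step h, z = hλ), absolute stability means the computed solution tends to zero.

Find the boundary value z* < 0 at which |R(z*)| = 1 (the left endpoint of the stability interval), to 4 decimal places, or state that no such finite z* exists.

z* = -3.2000.

On y'=λy, z=hλ:
  y_{n+1} = y_n + z·[13/16·y_n + 3/16·y_{n+1}] ⇒ (1 − 3/16z)y_{n+1} = (1 + 13/16z)y_n
  Hence R(z) = (1 + 13/16z)/(1 − 3/16z).

Solve |R(x)|<1 on ℝ⁻.
x=-1.65: |R|=0.2601
R=−1: 1+13/16x = −1+3/16x ⇒ -5/8x=2 ⇒ x=2/(-5/8)=-3.2000
Confirm numerically:
  x=-3.178: |R|=0.99138 <1
  x=-3.079: |R|=0.95205 <1
  x=-1.856: |R|=0.37685 <1
  x=-3.773: |R|=1.20974 >1
  x=-3.669: |R|=1.17366 >1
  x=-3.514: |R|=1.11830 >1
Interval (-3.2000, 0).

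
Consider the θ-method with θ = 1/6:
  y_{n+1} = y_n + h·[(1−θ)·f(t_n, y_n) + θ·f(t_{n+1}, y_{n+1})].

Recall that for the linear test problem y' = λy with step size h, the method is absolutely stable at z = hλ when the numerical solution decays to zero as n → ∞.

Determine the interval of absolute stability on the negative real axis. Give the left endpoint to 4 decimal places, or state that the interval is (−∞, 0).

Set f=λy, z=hλ:
  y_{n+1} = y_n + z·[5/6·y_n + 1/6·y_{n+1}] ⇒ (1 − 1/6z)y_{n+1} = (1 + 5/6z)y_n
  ⇒ R(z) = (1 + 5/6z)/(1 − 1/6z).

Find x<0 with |R(x)|<1.
x=-1.21: |R|=0.0069
R=−1: 1+5/6x = −1+1/6x ⇒ -2/3x=2 ⇒ x=2/(-2/3)=-3.0000
Confirm numerically:
  x=-2.652: |R|=0.83911 <1
  x=-1.574: |R|=0.24690 <1
  x=-1.405: |R|=0.13842 <1
  x=-3.530: |R|=1.22246 >1
  x=-3.419: |R|=1.17794 >1
  x=-3.258: |R|=1.11147 >1
Stable set (-3.0000, 0).

z∈(-3.0000,0).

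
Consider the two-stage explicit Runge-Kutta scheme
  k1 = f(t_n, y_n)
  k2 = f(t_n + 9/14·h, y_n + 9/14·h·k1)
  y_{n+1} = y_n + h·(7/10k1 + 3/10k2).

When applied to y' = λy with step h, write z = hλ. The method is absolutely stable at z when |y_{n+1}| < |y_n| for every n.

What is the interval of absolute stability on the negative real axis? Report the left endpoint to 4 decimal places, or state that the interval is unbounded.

(-5.1852, 0).

With y'=λy (z=hλ):
  k1=λy_n ⇒ h·k1=z·y_n;  k2=λ(1+9/14z)y_n ⇒ h·k2=z(1+9/14z)y_n
  y_{n+1}/y_n = 1 + 7/10z + 3/10z(1+9/14z) = 1 + z + 27/140z²
  so R(z) = 1 + z + 27/140z².

Need |R(x)|<1, x<0.
x=-0.79: |R|=0.3304
R=1: x+27/140x²=0 ⇒ x=−140/27=-5.1852; min R=1−1/(4·27/140)=-0.2963>−1
Confirm numerically:
  x=-5.101: |R|=0.91718 <1
  x=-4.141: |R|=0.16609 <1
  x=-3.229: |R|=0.21819 <1
  x=-2.899: |R|=0.27819 <1
  x=-5.741: |R|=1.61539 >1
  x=-5.498: |R|=1.33169 >1
Stable set (-5.1852, 0).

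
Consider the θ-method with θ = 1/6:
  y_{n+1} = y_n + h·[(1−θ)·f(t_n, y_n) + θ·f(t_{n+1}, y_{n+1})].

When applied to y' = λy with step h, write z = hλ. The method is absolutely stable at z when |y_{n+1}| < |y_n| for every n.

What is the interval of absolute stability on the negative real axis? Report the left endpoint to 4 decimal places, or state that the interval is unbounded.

z∈(-3.0000,0).

On y'=λy, z=hλ:
  y_{n+1} = y_n + z·[5/6·y_n + 1/6·y_{n+1}] ⇒ (1 − 1/6z)y_{n+1} = (1 + 5/6z)y_n
  R(z) = (1 + 5/6z)/(1 − 1/6z).

Find x<0 with |R(x)|<1.
x=-0.61: |R|=0.4463
R=−1: 1+5/6x = −1+1/6x ⇒ -2/3x=2 ⇒ x=2/(-2/3)=-3.0000
Confirm numerically:
  x=-2.738: |R|=0.88006 <1
  x=-1.945: |R|=0.46885 <1
  x=-1.515: |R|=0.20958 <1
  x=-3.586: |R|=1.24452 >1
  x=-3.083: |R|=1.03655 >1
So |R|<1 on (-3.0000, 0).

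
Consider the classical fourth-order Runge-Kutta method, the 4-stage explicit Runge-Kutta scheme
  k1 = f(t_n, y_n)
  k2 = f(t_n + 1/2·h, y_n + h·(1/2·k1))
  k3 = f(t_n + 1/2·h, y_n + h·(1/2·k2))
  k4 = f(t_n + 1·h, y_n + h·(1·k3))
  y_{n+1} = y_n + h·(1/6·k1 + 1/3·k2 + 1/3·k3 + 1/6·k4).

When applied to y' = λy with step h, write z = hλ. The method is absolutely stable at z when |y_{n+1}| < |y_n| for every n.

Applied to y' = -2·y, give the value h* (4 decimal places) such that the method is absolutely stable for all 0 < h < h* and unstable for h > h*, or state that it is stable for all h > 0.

Test eqn y'=λy, z=hλ:
  order 4, 4-stage ⇒ R(z)=1+z+z^2/2+z^3/6+z^4/24
  (e.g. R(-1.64)=0.27106, |R|=0.27106)

Boundary: |R(x)|=1, x<0.
x=-1.64: |R|=0.2711
|R(-3)|=1.3750 |R(-2.16)|=0.4002 |R(-1.28)|=0.3015
Bisect:
  x_lo=-3.4102 |R|=2.4298  x_hi=-0.3842 |R|=0.6811
  mid=-1.89718 |R|=0.30417 →hi
  mid=-2.65368 |R|=0.81903 →hi
  mid=-3.03192 |R|=1.44013 →lo
  mid=-2.84280 |R|=1.09022 →lo
  mid=-2.74824 |R|=0.94555 →hi
  mid=-2.79552 |R|=1.01552 →lo
  mid=-2.77188 |R|=0.97996 →hi
  ...
  [-2.78536,-2.78518] ⇒ x*=-2.7853
Stable set (-2.7853, 0).

(-2.7853,0); λ=-2 ⇒ h* = 1.3926.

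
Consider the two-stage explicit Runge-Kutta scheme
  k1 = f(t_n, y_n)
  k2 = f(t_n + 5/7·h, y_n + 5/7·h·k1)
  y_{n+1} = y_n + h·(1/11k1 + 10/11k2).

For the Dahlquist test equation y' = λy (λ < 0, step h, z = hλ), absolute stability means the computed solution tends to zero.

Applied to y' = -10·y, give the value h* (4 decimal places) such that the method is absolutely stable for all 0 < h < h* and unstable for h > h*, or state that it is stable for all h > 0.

(-1.5400,0); λ=-10 ⇒ h* = (77/50)/10 = 0.1540.

Set f=λy, z=hλ:
  k1=λy_n ⇒ h·k1=z·y_n;  k2=λ(1+5/7z)y_n ⇒ h·k2=z(1+5/7z)y_n
  y_{n+1}/y_n = 1 + 1/11z + 10/11z(1+5/7z) = 1 + z + 50/77z²
  so R(z) = 1 + z + 50/77z².

Need |R(x)|<1, x<0.
x=-0.94: |R|=0.6338
R=1: x+50/77x²=0 ⇒ x=−77/50=-1.5400; min R=1−1/(4·50/77)=0.6150>−1
Confirm numerically:
  x=-1.284: |R|=0.78656 <1
  x=-0.882: |R|=0.62315 <1
  x=-0.850: |R|=0.61916 <1
  x=-1.668: |R|=1.13864 >1
  x=-1.626: |R|=1.09080 >1
So |R|<1 on (-1.5400, 0).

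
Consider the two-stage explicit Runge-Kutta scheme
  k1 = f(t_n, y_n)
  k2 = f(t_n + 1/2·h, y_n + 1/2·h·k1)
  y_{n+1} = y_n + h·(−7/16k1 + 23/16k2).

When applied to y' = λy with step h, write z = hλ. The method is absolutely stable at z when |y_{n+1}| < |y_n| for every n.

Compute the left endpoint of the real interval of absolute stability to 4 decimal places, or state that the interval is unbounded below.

z* = -1.3913.

On y'=λy, z=hλ:
  k1=λy_n ⇒ h·k1=z·y_n;  k2=λ(1+1/2z)y_n ⇒ h·k2=z(1+1/2z)y_n
  y_{n+1}/y_n = 1 − 7/16z + 23/16z(1+1/2z) = 1 + z + 23/32z²
  R(z) = 1 + z + 23/32z².

Need |R(x)|<1, x<0.
x=-1.64: |R|=1.2931
R=1: x+23/32x²=0 ⇒ x=−32/23=-1.3913; min R=1−1/(4·23/32)=0.6522>−1
Confirm numerically:
  x=-1.341: |R|=0.95151 <1
  x=-1.282: |R|=0.89928 <1
  x=-0.884: |R|=0.67767 <1
  x=-1.939: |R|=1.76330 >1
  x=-1.897: |R|=1.68950 >1
Interval (-1.3913, 0).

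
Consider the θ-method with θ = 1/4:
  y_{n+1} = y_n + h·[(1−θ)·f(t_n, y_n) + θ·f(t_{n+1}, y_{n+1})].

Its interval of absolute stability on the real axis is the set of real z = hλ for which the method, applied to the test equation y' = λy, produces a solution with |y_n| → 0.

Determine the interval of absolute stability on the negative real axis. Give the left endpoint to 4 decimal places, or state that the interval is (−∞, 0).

z∈(-4.0000,0).

Set f=λy, z=hλ:
  y_{n+1} = y_n + z·[3/4·y_n + 1/4·y_{n+1}] ⇒ (1 − 1/4z)y_{n+1} = (1 + 3/4z)y_n
  R(z) = (1 + 3/4z)/(1 − 1/4z).

Solve |R(x)|<1 on ℝ⁻.
x=-0.91: |R|=0.2587
R=−1: 1+3/4x = −1+1/4x ⇒ -1/2x=2 ⇒ x=2/(-1/2)=-4.0000
Confirm numerically:
  x=-3.359: |R|=0.82579 <1
  x=-2.598: |R|=0.57502 <1
  x=-2.502: |R|=0.53922 <1
  x=-4.557: |R|=1.13019 >1
  x=-4.554: |R|=1.12953 >1
  x=-4.272: |R|=1.06576 >1
So |R|<1 on (-4.0000, 0).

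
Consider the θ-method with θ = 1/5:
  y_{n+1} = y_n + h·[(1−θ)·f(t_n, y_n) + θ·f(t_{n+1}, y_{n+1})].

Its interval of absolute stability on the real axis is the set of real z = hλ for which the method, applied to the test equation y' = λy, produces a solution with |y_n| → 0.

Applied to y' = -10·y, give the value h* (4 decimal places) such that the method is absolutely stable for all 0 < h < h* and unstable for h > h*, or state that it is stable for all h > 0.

(-3.3333,0); λ=-10 ⇒ h* = (10/3)/10 = 0.3333.

On y'=λy, z=hλ:
  y_{n+1} = y_n + z·[4/5·y_n + 1/5·y_{n+1}] ⇒ (1 − 1/5z)y_{n+1} = (1 + 4/5z)y_n
  ⇒ R(z) = (1 + 4/5z)/(1 − 1/5z).

Boundary: |R(x)|=1, x<0.
x=-1.58: |R|=0.2006
R=−1: 1+4/5x = −1+1/5x ⇒ -3/5x=2 ⇒ x=2/(-3/5)=-3.3333
Confirm numerically:
  x=-3.178: |R|=0.94302 <1
  x=-2.731: |R|=0.76627 <1
  x=-2.629: |R|=0.72303 <1
  x=-2.411: |R|=0.62664 <1
  x=-3.872: |R|=1.18215 >1
  x=-3.861: |R|=1.17865 >1
  x=-3.464: |R|=1.04631 >1
Stable set (-3.3333, 0).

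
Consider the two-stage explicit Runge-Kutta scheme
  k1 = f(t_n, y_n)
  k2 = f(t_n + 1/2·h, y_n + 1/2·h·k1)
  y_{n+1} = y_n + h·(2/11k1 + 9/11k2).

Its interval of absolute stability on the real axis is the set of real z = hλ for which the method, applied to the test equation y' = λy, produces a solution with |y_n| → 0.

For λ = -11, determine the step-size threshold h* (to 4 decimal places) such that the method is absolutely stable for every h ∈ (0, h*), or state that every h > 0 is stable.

Set f=λy, z=hλ:
  k1=λy_n ⇒ h·k1=z·y_n;  k2=λ(1+1/2z)y_n ⇒ h·k2=z(1+1/2z)y_n
  y_{n+1}/y_n = 1 + 2/11z + 9/11z(1+1/2z) = 1 + z + 9/22z²
  ⇒ R(z) = 1 + z + 9/22z².

Find x<0 with |R(x)|<1.
x=-0.36: |R|=0.6930
R=1: x+9/22x²=0 ⇒ x=−22/9=-2.4444; min R=1−1/(4·9/22)=0.3889>−1
Confirm numerically:
  x=-2.331: |R|=0.89182 <1
  x=-2.127: |R|=0.72378 <1
  x=-2.030: |R|=0.65582 <1
  x=-1.237: |R|=0.38898 <1
  x=-2.925: |R|=1.57503 >1
  x=-2.690: |R|=1.27022 >1
  x=-2.593: |R|=1.15758 >1
So |R|<1 on (-2.4444, 0).

(-2.4444,0); λ=-11 ⇒ h* = (22/9)/11 = 0.2222.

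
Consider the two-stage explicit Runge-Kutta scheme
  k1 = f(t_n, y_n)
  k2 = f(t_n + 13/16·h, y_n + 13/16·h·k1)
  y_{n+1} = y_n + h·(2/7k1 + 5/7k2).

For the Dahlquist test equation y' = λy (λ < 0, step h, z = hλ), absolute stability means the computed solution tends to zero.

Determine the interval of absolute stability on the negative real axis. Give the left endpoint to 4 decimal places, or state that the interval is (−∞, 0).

z∈(-1.7231,0).

Test eqn y'=λy, z=hλ:
  k1=λy_n ⇒ h·k1=z·y_n;  k2=λ(1+13/16z)y_n ⇒ h·k2=z(1+13/16z)y_n
  y_{n+1}/y_n = 1 + 2/7z + 5/7z(1+13/16z) = 1 + z + 65/112z²
  ⇒ R(z) = 1 + z + 65/112z².

Solve |R(x)|<1 on ℝ⁻.
x=-0.82: |R|=0.5702
R=1: x+65/112x²=0 ⇒ x=−112/65=-1.7231; min R=1−1/(4·65/112)=0.5692>−1
Confirm numerically:
  x=-1.483: |R|=0.79337 <1
  x=-1.420: |R|=0.75023 <1
  x=-0.973: |R|=0.57644 <1
  x=-2.257: |R|=1.69937 >1
  x=-2.021: |R|=1.34943 >1
  x=-1.962: |R|=1.27205 >1
Interval (-1.7231, 0).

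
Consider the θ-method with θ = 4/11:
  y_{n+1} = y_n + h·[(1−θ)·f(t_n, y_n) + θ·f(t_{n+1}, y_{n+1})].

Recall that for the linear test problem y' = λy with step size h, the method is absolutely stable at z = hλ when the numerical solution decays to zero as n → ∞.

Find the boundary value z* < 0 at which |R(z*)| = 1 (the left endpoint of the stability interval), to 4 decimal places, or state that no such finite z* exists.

left endpoint -7.3333.

Test eqn y'=λy, z=hλ:
  y_{n+1} = y_n + z·[7/11·y_n + 4/11·y_{n+1}] ⇒ (1 − 4/11z)y_{n+1} = (1 + 7/11z)y_n
  so R(z) = (1 + 7/11z)/(1 − 4/11z).

Boundary: |R(x)|=1, x<0.
x=-0.96: |R|=0.2884
R=−1: 1+7/11x = −1+4/11x ⇒ -3/11x=2 ⇒ x=2/(-3/11)=-7.3333
Confirm numerically:
  x=-5.610: |R|=0.84539 <1
  x=-4.813: |R|=0.75007 <1
  x=-4.696: |R|=0.73435 <1
  x=-4.000: |R|=0.62963 <1
  x=-7.724: |R|=1.02797 >1
  x=-7.550: |R|=1.01578 >1
Stable set (-7.3333, 0).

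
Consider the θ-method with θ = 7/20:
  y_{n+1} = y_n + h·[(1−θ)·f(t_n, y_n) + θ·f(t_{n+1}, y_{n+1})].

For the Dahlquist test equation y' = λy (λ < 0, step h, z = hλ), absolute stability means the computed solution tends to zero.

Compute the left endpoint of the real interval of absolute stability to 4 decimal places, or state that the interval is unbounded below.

On y'=λy, z=hλ:
  y_{n+1} = y_n + z·[13/20·y_n + 7/20·y_{n+1}] ⇒ (1 − 7/20z)y_{n+1} = (1 + 13/20z)y_n
  so R(z) = (1 + 13/20z)/(1 − 7/20z).

Solve |R(x)|<1 on ℝ⁻.
x=-0.99: |R|=0.2648
R=−1: 1+13/20x = −1+7/20x ⇒ -3/10x=2 ⇒ x=2/(-3/10)=-6.6667
Confirm numerically:
  x=-3.888: |R|=0.64690 <1
  x=-3.631: |R|=0.59896 <1
  x=-2.709: |R|=0.39055 <1
  x=-7.018: |R|=1.03050 >1
  x=-6.883: |R|=1.01904 >1
  x=-6.784: |R|=1.01043 >1
So |R|<1 on (-6.6667, 0).

z* = -6.6667.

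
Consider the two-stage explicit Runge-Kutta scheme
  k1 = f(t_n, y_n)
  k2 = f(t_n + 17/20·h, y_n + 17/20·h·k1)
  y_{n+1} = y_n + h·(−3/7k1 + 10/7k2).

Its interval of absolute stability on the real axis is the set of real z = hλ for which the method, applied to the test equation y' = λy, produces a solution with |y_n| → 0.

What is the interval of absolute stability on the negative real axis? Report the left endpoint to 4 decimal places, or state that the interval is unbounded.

With y'=λy (z=hλ):
  k1=λy_n ⇒ h·k1=z·y_n;  k2=λ(1+17/20z)y_n ⇒ h·k2=z(1+17/20z)y_n
  y_{n+1}/y_n = 1 − 3/7z + 10/7z(1+17/20z) = 1 + z + 17/14z²
  ⇒ R(z) = 1 + z + 17/14z².

Solve |R(x)|<1 on ℝ⁻.
x=-1.73: |R|=2.9042
R=1: x+17/14x²=0 ⇒ x=−14/17=-0.8235; min R=1−1/(4·17/14)=0.7941>−1
Confirm numerically:
  x=-0.759: |R|=0.94053 <1
  x=-0.650: |R|=0.86304 <1
  x=-0.455: |R|=0.79639 <1
  x=-0.434: |R|=0.79472 <1
  x=-1.422: |R|=2.03339 >1
  x=-1.340: |R|=1.84037 >1
  x=-0.923: |R|=1.11149 >1
Stable set (-0.8235, 0).

z∈(-0.8235,0).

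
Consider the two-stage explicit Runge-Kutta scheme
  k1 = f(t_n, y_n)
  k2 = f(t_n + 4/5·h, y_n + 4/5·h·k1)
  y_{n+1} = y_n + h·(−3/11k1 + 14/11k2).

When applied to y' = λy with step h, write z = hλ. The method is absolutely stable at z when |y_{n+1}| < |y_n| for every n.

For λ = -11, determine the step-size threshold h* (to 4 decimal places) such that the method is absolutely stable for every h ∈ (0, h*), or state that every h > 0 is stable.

Test eqn y'=λy, z=hλ:
  k1=λy_n ⇒ h·k1=z·y_n;  k2=λ(1+4/5z)y_n ⇒ h·k2=z(1+4/5z)y_n
  y_{n+1}/y_n = 1 − 3/11z + 14/11z(1+4/5z) = 1 + z + 56/55z²
  ⇒ R(z) = 1 + z + 56/55z².

Boundary: |R(x)|=1, x<0.
x=-1.13: |R|=1.1701
R=1: x+56/55x²=0 ⇒ x=−55/56=-0.9821; min R=1−1/(4·56/55)=0.7545>−1
Confirm numerically:
  x=-0.696: |R|=0.79722 <1
  x=-0.612: |R|=0.76935 <1
  x=-0.608: |R|=0.76839 <1
  x=-0.581: |R|=0.76270 <1
  x=-1.516: |R|=1.82404 >1
  x=-1.077: |R|=1.10402 >1
Interval (-0.9821, 0).

(-0.9821,0); λ=-11 ⇒ h* = (55/56)/11 = 0.0893.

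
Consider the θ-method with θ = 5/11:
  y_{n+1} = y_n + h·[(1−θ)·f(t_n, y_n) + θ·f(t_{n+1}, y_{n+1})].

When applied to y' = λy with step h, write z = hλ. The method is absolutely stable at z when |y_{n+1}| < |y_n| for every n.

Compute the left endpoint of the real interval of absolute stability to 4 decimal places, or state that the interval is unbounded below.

left endpoint -22.0000.

Test eqn y'=λy, z=hλ:
  y_{n+1} = y_n + z·[6/11·y_n + 5/11·y_{n+1}] ⇒ (1 − 5/11z)y_{n+1} = (1 + 6/11z)y_n
  so R(z) = (1 + 6/11z)/(1 − 5/11z).

Solve |R(x)|<1 on ℝ⁻.
x=-0.31: |R|=0.7283
R=−1: 1+6/11x = −1+5/11x ⇒ -1/11x=2 ⇒ x=2/(-1/11)=-22.0000
Confirm numerically:
  x=-20.284: |R|=0.98474 <1
  x=-18.839: |R|=0.96995 <1
  x=-17.294: |R|=0.95172 <1
  x=-14.444: |R|=0.90920 <1
  x=-22.292: |R|=1.00238 >1
  x=-22.160: |R|=1.00131 >1
Stable set (-22.0000, 0).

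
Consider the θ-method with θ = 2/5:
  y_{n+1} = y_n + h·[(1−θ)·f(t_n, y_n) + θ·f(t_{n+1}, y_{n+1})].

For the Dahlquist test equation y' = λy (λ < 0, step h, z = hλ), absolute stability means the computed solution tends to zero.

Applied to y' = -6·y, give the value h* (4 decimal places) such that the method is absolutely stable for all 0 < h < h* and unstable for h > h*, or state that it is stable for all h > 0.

With y'=λy (z=hλ):
  y_{n+1} = y_n + z·[3/5·y_n + 2/5·y_{n+1}] ⇒ (1 − 2/5z)y_{n+1} = (1 + 3/5z)y_n
  ⇒ R(z) = (1 + 3/5z)/(1 − 2/5z).

Boundary: |R(x)|=1, x<0.
x=-0.92: |R|=0.3275
R=−1: 1+3/5x = −1+2/5x ⇒ -1/5x=2 ⇒ x=2/(-1/5)=-10.0000
Confirm numerically:
  x=-9.747: |R|=0.98967 <1
  x=-4.427: |R|=0.59773 <1
  x=-4.369: |R|=0.59012 <1
  x=-10.118: |R|=1.00468 >1
  x=-10.108: |R|=1.00428 >1
Interval (-10.0000, 0).

(-10.0000,0); λ=-6 ⇒ h* = (10)/6 = 1.6667.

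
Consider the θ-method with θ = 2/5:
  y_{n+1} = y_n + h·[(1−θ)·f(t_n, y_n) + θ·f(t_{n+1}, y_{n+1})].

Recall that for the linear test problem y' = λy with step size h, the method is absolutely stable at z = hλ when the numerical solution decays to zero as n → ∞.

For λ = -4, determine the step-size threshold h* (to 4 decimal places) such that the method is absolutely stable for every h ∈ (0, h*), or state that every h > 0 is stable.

(-10.0000,0); λ=-4 ⇒ h* = (10)/4 = 2.5000.

Set f=λy, z=hλ:
  y_{n+1} = y_n + z·[3/5·y_n + 2/5·y_{n+1}] ⇒ (1 − 2/5z)y_{n+1} = (1 + 3/5z)y_n
  R(z) = (1 + 3/5z)/(1 − 2/5z).

Solve |R(x)|<1 on ℝ⁻.
x=-1.55: |R|=0.0432
R=−1: 1+3/5x = −1+2/5x ⇒ -1/5x=2 ⇒ x=2/(-1/5)=-10.0000
Confirm numerically:
  x=-8.235: |R|=0.91779 <1
  x=-6.669: |R|=0.81836 <1
  x=-5.772: |R|=0.74444 <1
  x=-4.760: |R|=0.63912 <1
  x=-10.363: |R|=1.01411 >1
  x=-10.122: |R|=1.00483 >1
  x=-10.043: |R|=1.00171 >1
So |R|<1 on (-10.0000, 0).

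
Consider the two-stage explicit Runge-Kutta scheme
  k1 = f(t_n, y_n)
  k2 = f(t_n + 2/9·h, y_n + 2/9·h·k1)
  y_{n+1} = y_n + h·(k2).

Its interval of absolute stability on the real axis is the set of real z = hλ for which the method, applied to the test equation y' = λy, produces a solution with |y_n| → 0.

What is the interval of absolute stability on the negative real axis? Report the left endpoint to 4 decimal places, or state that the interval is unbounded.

Set f=λy, z=hλ:
  k1=λy_n ⇒ h·k1=z·y_n;  k2=λ(1+2/9z)y_n ⇒ h·k2=z(1+2/9z)y_n
  y_{n+1}/y_n = 1 + z(1+2/9z) = 1 + z + 2/9z²
  Hence R(z) = 1 + z + 2/9z².

Need |R(x)|<1, x<0.
x=-0.43: |R|=0.6111
R=1: x+2/9x²=0 ⇒ x=−9/2=-4.5000; min R=1−1/(4·2/9)=-0.1250>−1
Confirm numerically:
  x=-3.824: |R|=0.42555 <1
  x=-3.174: |R|=0.06473 <1
  x=-2.644: |R|=0.09050 <1
  x=-2.511: |R|=0.10986 <1
  x=-4.808: |R|=1.32908 >1
  x=-4.586: |R|=1.08764 >1
Interval (-4.5000, 0).

(-4.5000, 0).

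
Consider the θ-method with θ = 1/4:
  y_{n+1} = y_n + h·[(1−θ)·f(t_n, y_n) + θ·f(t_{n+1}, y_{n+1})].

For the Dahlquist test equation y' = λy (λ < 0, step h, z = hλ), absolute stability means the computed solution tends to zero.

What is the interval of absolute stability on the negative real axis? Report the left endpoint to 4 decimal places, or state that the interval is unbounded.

On y'=λy, z=hλ:
  y_{n+1} = y_n + z·[3/4·y_n + 1/4·y_{n+1}] ⇒ (1 − 1/4z)y_{n+1} = (1 + 3/4z)y_n
  so R(z) = (1 + 3/4z)/(1 − 1/4z).

Boundary: |R(x)|=1, x<0.
x=-1: |R|=0.2000
R=−1: 1+3/4x = −1+1/4x ⇒ -1/2x=2 ⇒ x=2/(-1/2)=-4.0000
Confirm numerically:
  x=-3.964: |R|=0.99096 <1
  x=-2.504: |R|=0.53998 <1
  x=-2.259: |R|=0.44368 <1
  x=-1.749: |R|=0.21691 <1
  x=-4.501: |R|=1.11787 >1
  x=-4.459: |R|=1.10852 >1
  x=-4.240: |R|=1.05825 >1
Stable set (-4.0000, 0).

z∈(-4.0000,0).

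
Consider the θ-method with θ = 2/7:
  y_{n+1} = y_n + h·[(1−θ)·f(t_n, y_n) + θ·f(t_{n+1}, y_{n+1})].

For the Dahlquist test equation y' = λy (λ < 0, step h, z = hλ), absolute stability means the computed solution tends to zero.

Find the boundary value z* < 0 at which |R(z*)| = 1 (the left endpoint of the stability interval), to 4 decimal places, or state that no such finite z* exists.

On y'=λy, z=hλ:
  y_{n+1} = y_n + z·[5/7·y_n + 2/7·y_{n+1}] ⇒ (1 − 2/7z)y_{n+1} = (1 + 5/7z)y_n
  Hence R(z) = (1 + 5/7z)/(1 − 2/7z).

Boundary: |R(x)|=1, x<0.
x=-1.05: |R|=0.1923
R=−1: 1+5/7x = −1+2/7x ⇒ -3/7x=2 ⇒ x=2/(-3/7)=-4.6667
Confirm numerically:
  x=-4.594: |R|=0.98653 <1
  x=-4.013: |R|=0.86949 <1
  x=-2.350: |R|=0.40598 <1
  x=-1.960: |R|=0.25641 <1
  x=-5.177: |R|=1.08822 >1
  x=-4.713: |R|=1.00846 >1
Interval (-4.6667, 0).

z* = -4.6667.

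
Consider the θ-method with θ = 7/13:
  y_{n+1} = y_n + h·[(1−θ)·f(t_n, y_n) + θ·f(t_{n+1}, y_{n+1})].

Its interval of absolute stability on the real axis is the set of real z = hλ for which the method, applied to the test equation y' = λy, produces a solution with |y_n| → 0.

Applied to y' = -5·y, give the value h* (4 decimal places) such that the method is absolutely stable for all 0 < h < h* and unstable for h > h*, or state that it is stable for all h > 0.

Set f=λy, z=hλ:
  y_{n+1} = y_n + z·[6/13·y_n + 7/13·y_{n+1}] ⇒ (1 − 7/13z)y_{n+1} = (1 + 6/13z)y_n
  Hence R(z) = (1 + 6/13z)/(1 − 7/13z).

Solve |R(x)|<1 on ℝ⁻.
x=-1.37: |R|=0.2116
x=-2: |R|=0.0370
x=-10: |R|=0.5663
x=-100: |R|=0.8233
θ=7/13≥1/2 ⇒ |1+6/13x|<|1−7/13x| ∀x<0 ⇒ unbounded interval.

(−∞, 0) — no finite endpoint. Any h>0 works for λ=-5.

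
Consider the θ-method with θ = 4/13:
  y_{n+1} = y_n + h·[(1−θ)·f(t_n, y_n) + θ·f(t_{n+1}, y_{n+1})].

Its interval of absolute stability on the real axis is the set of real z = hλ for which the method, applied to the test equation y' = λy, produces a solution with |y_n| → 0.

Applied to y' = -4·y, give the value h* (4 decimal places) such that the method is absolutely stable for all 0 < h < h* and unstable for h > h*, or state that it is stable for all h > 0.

(-5.2000,0); λ=-4 ⇒ h* = (26/5)/4 = 1.3000.

Set f=λy, z=hλ:
  y_{n+1} = y_n + z·[9/13·y_n + 4/13·y_{n+1}] ⇒ (1 − 4/13z)y_{n+1} = (1 + 9/13z)y_n
  R(z) = (1 + 9/13z)/(1 − 4/13z).

Need |R(x)|<1, x<0.
x=-0.43: |R|=0.6202
R=−1: 1+9/13x = −1+4/13x ⇒ -5/13x=2 ⇒ x=2/(-5/13)=-5.2000
Confirm numerically:
  x=-4.918: |R|=0.95684 <1
  x=-3.923: |R|=0.77746 <1
  x=-3.146: |R|=0.59858 <1
  x=-5.312: |R|=1.01635 >1
  x=-5.228: |R|=1.00413 >1
Interval (-5.2000, 0).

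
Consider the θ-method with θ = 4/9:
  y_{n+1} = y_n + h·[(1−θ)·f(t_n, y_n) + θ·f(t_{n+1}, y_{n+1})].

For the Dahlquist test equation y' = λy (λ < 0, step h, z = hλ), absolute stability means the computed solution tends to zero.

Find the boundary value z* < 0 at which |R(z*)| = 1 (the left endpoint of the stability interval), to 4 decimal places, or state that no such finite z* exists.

Set f=λy, z=hλ:
  y_{n+1} = y_n + z·[5/9·y_n + 4/9·y_{n+1}] ⇒ (1 − 4/9z)y_{n+1} = (1 + 5/9z)y_n
  so R(z) = (1 + 5/9z)/(1 − 4/9z).

Boundary: |R(x)|=1, x<0.
x=-1.57: |R|=0.0753
R=−1: 1+5/9x = −1+4/9x ⇒ -1/9x=2 ⇒ x=2/(-1/9)=-18.0000
Confirm numerically:
  x=-13.406: |R|=0.92664 <1
  x=-12.806: |R|=0.91376 <1
  x=-8.062: |R|=0.75907 <1
  x=-18.449: |R|=1.00542 >1
  x=-18.327: |R|=1.00397 >1
  x=-18.026: |R|=1.00032 >1
Interval (-18.0000, 0).

z* = -18.0000.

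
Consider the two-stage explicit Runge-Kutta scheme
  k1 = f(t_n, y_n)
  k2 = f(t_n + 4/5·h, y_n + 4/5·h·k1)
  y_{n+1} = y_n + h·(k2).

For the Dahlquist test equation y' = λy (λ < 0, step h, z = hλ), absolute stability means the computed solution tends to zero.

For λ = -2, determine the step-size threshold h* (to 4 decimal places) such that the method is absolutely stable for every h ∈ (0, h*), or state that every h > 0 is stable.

(-1.2500,0); λ=-2 ⇒ h* = (5/4)/2 = 0.6250.

On y'=λy, z=hλ:
  k1=λy_n ⇒ h·k1=z·y_n;  k2=λ(1+4/5z)y_n ⇒ h·k2=z(1+4/5z)y_n
  y_{n+1}/y_n = 1 + z(1+4/5z) = 1 + z + 4/5z²
  so R(z) = 1 + z + 4/5z².

Need |R(x)|<1, x<0.
x=-0.51: |R|=0.6981
R=1: x+4/5x²=0 ⇒ x=−5/4=-1.2500; min R=1−1/(4·4/5)=0.6875>−1
Confirm numerically:
  x=-1.229: |R|=0.97935 <1
  x=-1.227: |R|=0.97742 <1
  x=-0.820: |R|=0.71792 <1
  x=-0.741: |R|=0.69826 <1
  x=-1.828: |R|=1.84527 >1
  x=-1.456: |R|=1.23995 >1
Interval (-1.2500, 0).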